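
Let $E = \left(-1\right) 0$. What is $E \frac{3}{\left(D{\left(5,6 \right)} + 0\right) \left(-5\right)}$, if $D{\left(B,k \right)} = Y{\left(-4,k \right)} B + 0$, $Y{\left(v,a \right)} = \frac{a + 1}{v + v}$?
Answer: $0$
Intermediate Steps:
$Y{\left(v,a \right)} = \frac{1 + a}{2 v}$
$E = 0$
$D{\left(B,k \right)} = B \left(- \frac{1}{8} - \frac{k}{8}\right)$ ($D{\left(B,k \right)} = \frac{1 + k}{2 \left(-4\right)} B + 0 = \frac{1}{2} \left(- \frac{1}{4}\right) \left(1 + k\right) B + 0 = \left(- \frac{1}{8} - \frac{k}{8}\right) B + 0 = B \left(- \frac{1}{8} - \frac{k}{8}\right) + 0 = B \left(- \frac{1}{8} - \frac{k}{8}\right)$)
$E \frac{3}{\left(D{\left(5,6 \right)} + 0\right) \left(-5\right)} = 0 \frac{3}{\left(\frac{1}{8} \cdot 5 \left(-1 - 6\right) + 0\right) \left(-5\right)} = 0 \frac{3}{\left(\frac{1}{8} \cdot 5 \left(-7\right) + 0\right) \left(-5\right)} = 0 \frac{3}{\left(- \frac{35}{8} + 0\right) \left(-5\right)} = 0 \frac{3}{\left(- \frac{35}{8}\right) \left(-5\right)} = 0 \frac{3}{\frac{175}{8}} = 0 \cdot 3 \cdot \frac{8}{175} = 0 \cdot \frac{24}{175} = 0$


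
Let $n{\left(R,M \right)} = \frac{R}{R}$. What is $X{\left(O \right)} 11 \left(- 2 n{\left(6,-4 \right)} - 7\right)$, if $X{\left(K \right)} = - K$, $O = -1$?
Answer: $-99$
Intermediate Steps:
$n{\left(R,M \right)} = 1$
$X{\left(O \right)} 11 \left(- 2 n{\left(6,-4 \right)} - 7\right) = \left(-1\right) \left(-1\right) 11 \left(\left(-2\right) 1 - 7\right) = 1 \cdot 11 \left(-2 - 7\right) = 11 \left(-9\right) = -99$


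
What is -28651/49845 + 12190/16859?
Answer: 5416667/36536385 ≈ 0.14825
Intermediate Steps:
-28651/49845 + 12190/16859 = -28651*1/49845 + 12190*(1/16859) = -28651/49845 + 530/733 = 5416667/36536385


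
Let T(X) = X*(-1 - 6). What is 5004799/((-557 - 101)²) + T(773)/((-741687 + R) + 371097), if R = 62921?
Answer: 1542164271735/133209600916 ≈ 11.577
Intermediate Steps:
T(X) = -7*X (T(X) = X*(-7) = -7*X)
5004799/((-557 - 101)²) + T(773)/((-741687 + R) + 371097) = 5004799/((-557 - 101)²) + (-7*773)/((-741687 + 62921) + 371097) = 5004799/((-658)²) - 5411/(-678766 + 371097) = 5004799/432964 - 5411/(-307669) = 5004799*(1/432964) - 5411*(-1/307669) = 5004799/432964 + 5411/307669 = 1542164271735/133209600916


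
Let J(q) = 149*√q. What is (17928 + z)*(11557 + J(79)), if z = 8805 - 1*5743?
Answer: 242581430 + 3127510*√79 ≈ 2.7038e+8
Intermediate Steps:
z = 3062 (z = 8805 - 5743 = 3062)
(17928 + z)*(11557 + J(79)) = (17928 + 3062)*(11557 + 149*√79) = 20990*(11557 + 149*√79) = 242581430 + 3127510*√79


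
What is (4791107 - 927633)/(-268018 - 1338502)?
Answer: -1931737/803260 ≈ -2.4049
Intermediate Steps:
(4791107 - 927633)/(-268018 - 1338502) = 3863474/(-1606520) = 3863474*(-1/1606520) = -1931737/803260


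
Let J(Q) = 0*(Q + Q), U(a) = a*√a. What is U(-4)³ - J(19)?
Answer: 512*I ≈ 512.0*I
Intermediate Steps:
U(a) = a^(3/2)
J(Q) = 0 (J(Q) = 0*(2*Q) = 0)
U(-4)³ - J(19) = ((-4)^(3/2))³ - 1*0 = (-8*I)³ + 0 = 512*I + 0 = 512*I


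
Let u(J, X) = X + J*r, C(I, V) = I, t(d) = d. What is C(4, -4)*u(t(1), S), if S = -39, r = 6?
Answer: -132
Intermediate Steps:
u(J, X) = X + 6*J (u(J, X) = X + J*6 = X + 6*J)
C(4, -4)*u(t(1), S) = 4*(-39 + 6*1) = 4*(-39 + 6) = 4*(-33) = -132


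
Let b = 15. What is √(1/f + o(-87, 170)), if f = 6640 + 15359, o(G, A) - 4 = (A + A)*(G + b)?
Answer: I*√11845307058477/21999 ≈ 156.45*I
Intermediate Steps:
o(G, A) = 4 + 2*A*(15 + G) (o(G, A) = 4 + (A + A)*(G + 15) = 4 + (2*A)*(15 + G) = 4 + 2*A*(15 + G))
f = 21999
√(1/f + o(-87, 170)) = √(1/21999 + (4 + 30*170 + 2*170*(-87))) = √(1/21999 + (4 + 5100 - 29580)) = √(1/21999 - 24476) = √(-538447523/21999) = I*√11845307058477/21999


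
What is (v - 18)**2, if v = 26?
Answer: 64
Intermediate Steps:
(v - 18)**2 = (26 - 18)**2 = 8**2 = 64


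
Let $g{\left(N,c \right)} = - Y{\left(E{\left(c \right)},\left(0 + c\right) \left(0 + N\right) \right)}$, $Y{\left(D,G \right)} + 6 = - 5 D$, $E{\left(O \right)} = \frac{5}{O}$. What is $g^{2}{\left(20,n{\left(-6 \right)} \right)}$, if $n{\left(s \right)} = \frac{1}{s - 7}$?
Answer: $101761$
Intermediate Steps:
$n{\left(s \right)} = \frac{1}{-7 + s}$
$Y{\left(D,G \right)} = -6 - 5 D$
$g{\left(N,c \right)} = 6 + \frac{25}{c}$ ($g{\left(N,c \right)} = - (-6 - 5 \frac{5}{c}) = - (-6 - \frac{25}{c}) = 6 + \frac{25}{c}$)
$g^{2}{\left(20,n{\left(-6 \right)} \right)} = \left(6 + \frac{25}{\frac{1}{-7 - 6}}\right)^{2} = \left(6 + \frac{25}{\frac{1}{-13}}\right)^{2} = \left(6 + \frac{25}{- \frac{1}{13}}\right)^{2} = \left(6 + 25 \left(-13\right)\right)^{2} = \left(6 - 325\right)^{2} = \left(-319\right)^{2} = 101761$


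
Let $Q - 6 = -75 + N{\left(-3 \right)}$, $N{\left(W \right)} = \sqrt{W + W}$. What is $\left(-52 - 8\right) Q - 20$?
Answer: $4120 - 60 i \sqrt{6} \approx 4120.0 - 146.97 i$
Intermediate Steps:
$N{\left(W \right)} = \sqrt{2} \sqrt{W}$ ($N{\left(W \right)} = \sqrt{2 W} = \sqrt{2} \sqrt{W}$)
$Q = -69 + i \sqrt{6}$ ($Q = 6 - \left(75 - \sqrt{2} \sqrt{-3}\right) = 6 - \left(75 - \sqrt{2} i \sqrt{3}\right) = 6 - \left(75 - i \sqrt{6}\right) = -69 + i \sqrt{6} \approx -69.0 + 2.4495 i$)
$\left(-52 - 8\right) Q - 20 = \left(-52 - 8\right) \left(-69 + i \sqrt{6}\right) - 20 = - 60 \left(-69 + i \sqrt{6}\right) - 20 = \left(4140 - 60 i \sqrt{6}\right) - 20 = 4120 - 60 i \sqrt{6}$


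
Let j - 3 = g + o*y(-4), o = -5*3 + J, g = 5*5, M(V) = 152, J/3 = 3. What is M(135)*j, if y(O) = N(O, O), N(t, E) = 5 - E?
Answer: -3952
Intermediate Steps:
J = 9 (J = 3*3 = 9)
y(O) = 5 - O
g = 25
o = -6 (o = -5*3 + 9 = -15 + 9 = -6)
j = -26 (j = 3 + (25 - 6*(5 - 1*(-4))) = 3 + (25 - 6*(5 + 4)) = 3 + (25 - 6*9) = 3 + (25 - 54) = 3 - 29 = -26)
M(135)*j = 152*(-26) = -3952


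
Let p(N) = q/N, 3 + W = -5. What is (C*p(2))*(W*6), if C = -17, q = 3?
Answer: 1224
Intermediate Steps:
W = -8 (W = -3 - 5 = -8)
p(N) = 3/N
(C*p(2))*(W*6) = (-51/2)*(-8*6) = -51/2*(-48) = 1224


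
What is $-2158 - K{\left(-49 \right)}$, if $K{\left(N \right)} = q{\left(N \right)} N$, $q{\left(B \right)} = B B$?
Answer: $115491$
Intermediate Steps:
$q{\left(B \right)} = B^{2}$
$K{\left(N \right)} = N^{3}$ ($K{\left(N \right)} = N^{2} N = N^{3}$)
$-2158 - K{\left(-49 \right)} = -2158 - \left(-49\right)^{3} = -2158 - -117649 = -2158 + 117649 = 115491$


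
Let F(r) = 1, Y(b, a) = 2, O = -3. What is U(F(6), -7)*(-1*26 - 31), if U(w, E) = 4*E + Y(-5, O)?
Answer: 1482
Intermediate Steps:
U(w, E) = 2 + 4*E (U(w, E) = 4*E + 2 = 2 + 4*E)
U(F(6), -7)*(-1*26 - 31) = (2 + 4*(-7))*(-1*26 - 31) = (2 - 28)*(-26 - 31) = -26*(-57) = 1482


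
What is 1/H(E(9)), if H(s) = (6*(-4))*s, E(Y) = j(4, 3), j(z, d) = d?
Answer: -1/72 ≈ -0.013889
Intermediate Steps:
E(Y) = 3
H(s) = -24*s
1/H(E(9)) = 1/(-24*3) = 1/(-72) = -1/72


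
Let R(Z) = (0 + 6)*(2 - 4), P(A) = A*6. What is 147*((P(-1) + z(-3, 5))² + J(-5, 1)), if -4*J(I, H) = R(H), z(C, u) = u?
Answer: 588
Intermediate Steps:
P(A) = 6*A
R(Z) = -12 (R(Z) = 6*(-2) = -12)
J(I, H) = 3 (J(I, H) = -¼*(-12) = 3)
147*((P(-1) + z(-3, 5))² + J(-5, 1)) = 147*((6*(-1) + 5)² + 3) = 147*((-6 + 5)² + 3) = 147*((-1)² + 3) = 147*(1 + 3) = 147*4 = 588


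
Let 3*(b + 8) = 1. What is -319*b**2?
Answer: -168751/9 ≈ -18750.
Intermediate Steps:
b = -23/3 (b = -8 + (1/3)*1 = -8 + 1/3 = -23/3 ≈ -7.6667)
-319*b**2 = -319*(-23/3)**2 = -319*529/9 = -168751/9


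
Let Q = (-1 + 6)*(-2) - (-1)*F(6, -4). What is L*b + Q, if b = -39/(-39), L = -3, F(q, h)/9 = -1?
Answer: -22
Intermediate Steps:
F(q, h) = -9 (F(q, h) = 9*(-1) = -9)
b = 1 (b = -39*(-1/39) = 1)
Q = -19 (Q = (-1 + 6)*(-2) - (-1)*(-9) = 5*(-2) - 1*9 = -10 - 9 = -19)
L*b + Q = -3*1 - 19 = -3 - 19 = -22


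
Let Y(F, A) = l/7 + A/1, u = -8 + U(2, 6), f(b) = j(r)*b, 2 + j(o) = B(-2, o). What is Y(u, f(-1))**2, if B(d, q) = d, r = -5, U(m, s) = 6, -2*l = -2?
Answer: 841/49 ≈ 17.163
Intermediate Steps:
l = 1 (l = -1/2*(-2) = 1)
j(o) = -4 (j(o) = -2 - 2 = -4)
f(b) = -4*b
u = -2 (u = -8 + 6 = -2)
Y(F, A) = 1/7 + A (Y(F, A) = 1/7 + A/1 = 1*(1/7) + A*1 = 1/7 + A)
Y(u, f(-1))**2 = (1/7 - 4*(-1))**2 = (1/7 + 4)**2 = (29/7)**2 = 841/49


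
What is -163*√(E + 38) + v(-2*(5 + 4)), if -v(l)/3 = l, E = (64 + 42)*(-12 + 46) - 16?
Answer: 54 - 1141*√74 ≈ -9761.3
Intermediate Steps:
E = 3588 (E = 106*34 - 16 = 3604 - 16 = 3588)
v(l) = -3*l
-163*√(E + 38) + v(-2*(5 + 4)) = -163*√(3588 + 38) - (-6)*(5 + 4) = -1141*√74 - (-6)*9 = -1141*√74 - 3*(-18) = -1141*√74 + 54 = 54 - 1141*√74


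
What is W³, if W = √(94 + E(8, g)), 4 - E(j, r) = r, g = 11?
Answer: 87*√87 ≈ 811.48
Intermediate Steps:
E(j, r) = 4 - r
W = √87 (W = √(94 + (4 - 1*11)) = √(94 + (4 - 11)) = √(94 - 7) = √87 ≈ 9.3274)
W³ = (√87)³ = 87*√87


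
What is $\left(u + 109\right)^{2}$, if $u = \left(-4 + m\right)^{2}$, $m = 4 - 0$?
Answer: $11881$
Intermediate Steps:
$m = 4$ ($m = 4 + 0 = 4$)
$u = 0$ ($u = \left(-4 + 4\right)^{2} = 0^{2} = 0$)
$\left(u + 109\right)^{2} = \left(0 + 109\right)^{2} = 109^{2} = 11881$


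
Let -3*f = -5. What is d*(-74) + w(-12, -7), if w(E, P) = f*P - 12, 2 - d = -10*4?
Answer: -9395/3 ≈ -3131.7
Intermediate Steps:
f = 5/3 (f = -⅓*(-5) = 5/3 ≈ 1.6667)
d = 42 (d = 2 - (-10)*4 = 2 - 1*(-40) = 2 + 40 = 42)
w(E, P) = -12 + 5*P/3 (w(E, P) = 5*P/3 - 12 = -12 + 5*P/3)
d*(-74) + w(-12, -7) = 42*(-74) + (-12 + (5/3)*(-7)) = -3108 + (-12 - 35/3) = -3108 - 71/3 = -9395/3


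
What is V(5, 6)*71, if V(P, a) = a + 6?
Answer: 852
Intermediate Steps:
V(P, a) = 6 + a
V(5, 6)*71 = (6 + 6)*71 = 12*71 = 852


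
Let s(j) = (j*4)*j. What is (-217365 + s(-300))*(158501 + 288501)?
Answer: 63758130270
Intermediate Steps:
s(j) = 4*j**2 (s(j) = (4*j)*j = 4*j**2)
(-217365 + s(-300))*(158501 + 288501) = (-217365 + 4*(-300)**2)*(158501 + 288501) = (-217365 + 4*90000)*447002 = (-217365 + 360000)*447002 = 142635*447002 = 63758130270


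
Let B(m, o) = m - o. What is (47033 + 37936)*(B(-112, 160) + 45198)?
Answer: 3817317294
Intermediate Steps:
(47033 + 37936)*(B(-112, 160) + 45198) = (47033 + 37936)*((-112 - 1*160) + 45198) = 84969*((-112 - 160) + 45198) = 84969*(-272 + 45198) = 84969*44926 = 3817317294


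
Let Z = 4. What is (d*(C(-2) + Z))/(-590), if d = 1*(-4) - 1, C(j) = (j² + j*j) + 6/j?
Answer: 9/118 ≈ 0.076271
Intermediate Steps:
C(j) = 2*j² + 6/j (C(j) = (j² + j²) + 6/j = 2*j² + 6/j)
d = -5 (d = -4 - 1 = -5)
(d*(C(-2) + Z))/(-590) = -5*(2*(3 + (-2)³)/(-2) + 4)/(-590) = -5*(2*(-½)*(3 - 8) + 4)*(-1/590) = -5*(2*(-½)*(-5) + 4)*(-1/590) = -5*(5 + 4)*(-1/590) = -5*9*(-1/590) = -45*(-1/590) = 9/118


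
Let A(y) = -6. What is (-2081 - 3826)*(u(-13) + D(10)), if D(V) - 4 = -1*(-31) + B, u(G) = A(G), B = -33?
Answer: 23628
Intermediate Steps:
u(G) = -6
D(V) = 2 (D(V) = 4 + (-1*(-31) - 33) = 4 + (31 - 33) = 4 - 2 = 2)
(-2081 - 3826)*(u(-13) + D(10)) = (-2081 - 3826)*(-6 + 2) = -5907*(-4) = 23628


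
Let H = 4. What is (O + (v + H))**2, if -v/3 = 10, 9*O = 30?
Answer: 4624/9 ≈ 513.78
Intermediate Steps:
O = 10/3 (O = (1/9)*30 = 10/3 ≈ 3.3333)
v = -30 (v = -3*10 = -30)
(O + (v + H))**2 = (10/3 + (-30 + 4))**2 = (10/3 - 26)**2 = (-68/3)**2 = 4624/9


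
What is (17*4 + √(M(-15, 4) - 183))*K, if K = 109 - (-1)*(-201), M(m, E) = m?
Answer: -6256 - 276*I*√22 ≈ -6256.0 - 1294.6*I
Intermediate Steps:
K = -92 (K = 109 - 1*201 = 109 - 201 = -92)
(17*4 + √(M(-15, 4) - 183))*K = (17*4 + √(-15 - 183))*(-92) = (68 + √(-198))*(-92) = (68 + 3*I*√22)*(-92) = -6256 - 276*I*√22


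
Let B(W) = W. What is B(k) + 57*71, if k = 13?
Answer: 4060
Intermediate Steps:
B(k) + 57*71 = 13 + 57*71 = 13 + 4047 = 4060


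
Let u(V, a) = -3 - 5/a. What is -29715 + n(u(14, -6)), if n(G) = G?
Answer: -178303/6 ≈ -29717.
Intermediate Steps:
u(V, a) = -3 - 5/a
-29715 + n(u(14, -6)) = -29715 + (-3 - 5/(-6)) = -29715 + (-3 - 5*(-⅙)) = -29715 + (-3 + ⅚) = -29715 - 13/6 = -178303/6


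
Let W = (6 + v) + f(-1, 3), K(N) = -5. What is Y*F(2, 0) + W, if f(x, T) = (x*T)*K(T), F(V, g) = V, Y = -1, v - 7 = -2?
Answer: 24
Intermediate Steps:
v = 5 (v = 7 - 2 = 5)
f(x, T) = -5*T*x (f(x, T) = (x*T)*(-5) = (T*x)*(-5) = -5*T*x)
W = 26 (W = (6 + 5) - 5*3*(-1) = 11 + 15 = 26)
Y*F(2, 0) + W = -1*2 + 26 = -2 + 26 = 24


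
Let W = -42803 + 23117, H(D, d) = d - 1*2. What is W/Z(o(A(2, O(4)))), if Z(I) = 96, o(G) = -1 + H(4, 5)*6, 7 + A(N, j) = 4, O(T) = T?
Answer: -3281/16 ≈ -205.06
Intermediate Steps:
H(D, d) = -2 + d (H(D, d) = d - 2 = -2 + d)
A(N, j) = -3 (A(N, j) = -7 + 4 = -3)
o(G) = 17 (o(G) = -1 + (-2 + 5)*6 = -1 + 3*6 = -1 + 18 = 17)
W = -19686
W/Z(o(A(2, O(4)))) = -19686/96 = -19686*1/96 = -3281/16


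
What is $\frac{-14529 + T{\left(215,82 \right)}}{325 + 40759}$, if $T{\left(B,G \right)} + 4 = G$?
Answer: $- \frac{14451}{41084} \approx -0.35174$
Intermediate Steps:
$T{\left(B,G \right)} = -4 + G$
$\frac{-14529 + T{\left(215,82 \right)}}{325 + 40759} = \frac{-14529 + \left(-4 + 82\right)}{325 + 40759} = \frac{-14529 + 78}{41084} = \left(-14451\right) \frac{1}{41084} = - \frac{14451}{41084}$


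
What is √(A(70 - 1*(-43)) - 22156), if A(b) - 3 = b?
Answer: 2*I*√5510 ≈ 148.46*I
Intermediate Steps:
A(b) = 3 + b
√(A(70 - 1*(-43)) - 22156) = √((3 + (70 - 1*(-43))) - 22156) = √((3 + (70 + 43)) - 22156) = √((3 + 113) - 22156) = √(116 - 22156) = √(-22040) = 2*I*√5510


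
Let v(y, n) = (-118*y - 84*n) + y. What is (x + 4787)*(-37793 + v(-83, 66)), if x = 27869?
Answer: -1098090656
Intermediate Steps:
v(y, n) = -117*y - 84*n
(x + 4787)*(-37793 + v(-83, 66)) = (27869 + 4787)*(-37793 + (-117*(-83) - 84*66)) = 32656*(-37793 + (9711 - 5544)) = 32656*(-37793 + 4167) = 32656*(-33626) = -1098090656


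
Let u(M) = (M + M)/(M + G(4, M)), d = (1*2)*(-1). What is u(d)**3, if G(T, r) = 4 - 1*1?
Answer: -64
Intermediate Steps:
d = -2 (d = 2*(-1) = -2)
G(T, r) = 3 (G(T, r) = 4 - 1 = 3)
u(M) = 2*M/(3 + M) (u(M) = (M + M)/(M + 3) = (2*M)/(3 + M) = 2*M/(3 + M))
u(d)**3 = (2*(-2)/(3 - 2))**3 = (2*(-2)/1)**3 = (2*(-2)*1)**3 = (-4)**3 = -64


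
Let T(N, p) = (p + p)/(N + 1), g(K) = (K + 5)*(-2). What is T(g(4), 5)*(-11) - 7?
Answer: -9/17 ≈ -0.52941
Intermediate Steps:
g(K) = -10 - 2*K (g(K) = (5 + K)*(-2) = -10 - 2*K)
T(N, p) = 2*p/(1 + N) (T(N, p) = (2*p)/(1 + N) = 2*p/(1 + N))
T(g(4), 5)*(-11) - 7 = (2*5/(1 + (-10 - 2*4)))*(-11) - 7 = (2*5/(1 + (-10 - 8)))*(-11) - 7 = (2*5/(1 - 18))*(-11) - 7 = (2*5/(-17))*(-11) - 7 = (2*5*(-1/17))*(-11) - 7 = -10/17*(-11) - 7 = 110/17 - 7 = -9/17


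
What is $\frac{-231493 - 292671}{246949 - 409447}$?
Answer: $\frac{262082}{81249} \approx 3.2257$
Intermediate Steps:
$\frac{-231493 - 292671}{246949 - 409447} = - \frac{524164}{-162498} = \left(-524164\right) \left(- \frac{1}{162498}\right) = \frac{262082}{81249}$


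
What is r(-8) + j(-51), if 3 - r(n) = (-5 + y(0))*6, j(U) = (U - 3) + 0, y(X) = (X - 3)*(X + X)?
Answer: -21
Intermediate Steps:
y(X) = 2*X*(-3 + X) (y(X) = (-3 + X)*(2*X) = 2*X*(-3 + X))
j(U) = -3 + U (j(U) = (-3 + U) + 0 = -3 + U)
r(n) = 33 (r(n) = 3 - (-5 + 2*0*(-3 + 0))*6 = 3 - (-5 + 2*0*(-3))*6 = 3 - (-5 + 0)*6 = 3 - (-5)*6 = 3 - 1*(-30) = 3 + 30 = 33)
r(-8) + j(-51) = 33 + (-3 - 51) = 33 - 54 = -21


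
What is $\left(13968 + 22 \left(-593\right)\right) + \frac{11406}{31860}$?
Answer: $\frac{4897721}{5310} \approx 922.36$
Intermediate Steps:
$\left(13968 + 22 \left(-593\right)\right) + \frac{11406}{31860} = \left(13968 - 13046\right) + 11406 \cdot \frac{1}{31860} = 922 + \frac{1901}{5310} = \frac{4897721}{5310}$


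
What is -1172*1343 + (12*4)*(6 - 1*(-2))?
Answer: -1573612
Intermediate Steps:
-1172*1343 + (12*4)*(6 - 1*(-2)) = -1573996 + 48*(6 + 2) = -1573996 + 48*8 = -1573996 + 384 = -1573612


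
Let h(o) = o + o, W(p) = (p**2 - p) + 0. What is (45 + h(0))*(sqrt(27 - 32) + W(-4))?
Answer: 900 + 45*I*sqrt(5) ≈ 900.0 + 100.62*I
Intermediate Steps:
W(p) = p**2 - p
h(o) = 2*o
(45 + h(0))*(sqrt(27 - 32) + W(-4)) = (45 + 2*0)*(sqrt(27 - 32) - 4*(-1 - 4)) = (45 + 0)*(sqrt(-5) - 4*(-5)) = 45*(I*sqrt(5) + 20) = 45*(20 + I*sqrt(5)) = 900 + 45*I*sqrt(5)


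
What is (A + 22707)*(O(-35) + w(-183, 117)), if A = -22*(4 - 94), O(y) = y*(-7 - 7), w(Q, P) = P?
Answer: 14985009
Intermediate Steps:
O(y) = -14*y (O(y) = y*(-14) = -14*y)
A = 1980 (A = -22*(-90) = 1980)
(A + 22707)*(O(-35) + w(-183, 117)) = (1980 + 22707)*(-14*(-35) + 117) = 24687*(490 + 117) = 24687*607 = 14985009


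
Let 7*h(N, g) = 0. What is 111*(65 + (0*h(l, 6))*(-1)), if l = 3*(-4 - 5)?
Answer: 7215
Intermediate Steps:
l = -27 (l = 3*(-9) = -27)
h(N, g) = 0 (h(N, g) = (1/7)*0 = 0)
111*(65 + (0*h(l, 6))*(-1)) = 111*(65 + (0*0)*(-1)) = 111*(65 + 0*(-1)) = 111*(65 + 0) = 111*65 = 7215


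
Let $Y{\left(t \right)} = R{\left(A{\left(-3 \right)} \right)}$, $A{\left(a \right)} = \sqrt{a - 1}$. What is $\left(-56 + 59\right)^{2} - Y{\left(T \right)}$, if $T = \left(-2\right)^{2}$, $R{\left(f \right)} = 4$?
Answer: $5$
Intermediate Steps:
$A{\left(a \right)} = \sqrt{-1 + a}$
$T = 4$
$Y{\left(t \right)} = 4$
$\left(-56 + 59\right)^{2} - Y{\left(T \right)} = \left(-56 + 59\right)^{2} - 4 = 3^{2} - 4 = 9 - 4 = 5$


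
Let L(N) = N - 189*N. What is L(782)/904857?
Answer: -147016/904857 ≈ -0.16247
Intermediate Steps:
L(N) = -188*N (L(N) = N - 189*N = -188*N)
L(782)/904857 = -188*782/904857 = -147016*1/904857 = -147016/904857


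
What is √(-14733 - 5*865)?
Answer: I*√19058 ≈ 138.05*I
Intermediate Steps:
√(-14733 - 5*865) = √(-14733 - 4325) = √(-19058) = I*√19058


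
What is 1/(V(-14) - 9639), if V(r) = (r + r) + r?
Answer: -1/9681 ≈ -0.00010330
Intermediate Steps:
V(r) = 3*r (V(r) = 2*r + r = 3*r)
1/(V(-14) - 9639) = 1/(3*(-14) - 9639) = 1/(-42 - 9639) = 1/(-9681) = -1/9681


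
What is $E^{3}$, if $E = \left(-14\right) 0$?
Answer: $0$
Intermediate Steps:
$E = 0$
$E^{3} = 0^{3} = 0$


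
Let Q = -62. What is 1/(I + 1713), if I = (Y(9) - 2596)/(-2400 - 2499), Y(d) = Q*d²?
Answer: 4899/8399605 ≈ 0.00058324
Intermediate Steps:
Y(d) = -62*d²
I = 7618/4899 (I = (-62*9² - 2596)/(-2400 - 2499) = (-62*81 - 2596)/(-4899) = (-5022 - 2596)*(-1/4899) = -7618*(-1/4899) = 7618/4899 ≈ 1.5550)
1/(I + 1713) = 1/(7618/4899 + 1713) = 1/(8399605/4899) = 4899/8399605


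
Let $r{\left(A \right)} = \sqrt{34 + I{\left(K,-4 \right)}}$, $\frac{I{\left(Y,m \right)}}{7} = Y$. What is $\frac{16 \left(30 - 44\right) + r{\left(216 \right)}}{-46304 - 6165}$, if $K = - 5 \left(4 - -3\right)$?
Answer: $\frac{224}{52469} - \frac{i \sqrt{211}}{52469} \approx 0.0042692 - 0.00027685 i$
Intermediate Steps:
$K = -35$ ($K = - 5 \left(4 + 3\right) = \left(-5\right) 7 = -35$)
$I{\left(Y,m \right)} = 7 Y$
$r{\left(A \right)} = i \sqrt{211}$ ($r{\left(A \right)} = \sqrt{34 + 7 \left(-35\right)} = \sqrt{34 - 245} = \sqrt{-211} = i \sqrt{211}$)
$\frac{16 \left(30 - 44\right) + r{\left(216 \right)}}{-46304 - 6165} = \frac{16 \left(30 - 44\right) + i \sqrt{211}}{-46304 - 6165} = \frac{16 \left(-14\right) + i \sqrt{211}}{-52469} = \left(-224 + i \sqrt{211}\right) \left(- \frac{1}{52469}\right) = \frac{224}{52469} - \frac{i \sqrt{211}}{52469}$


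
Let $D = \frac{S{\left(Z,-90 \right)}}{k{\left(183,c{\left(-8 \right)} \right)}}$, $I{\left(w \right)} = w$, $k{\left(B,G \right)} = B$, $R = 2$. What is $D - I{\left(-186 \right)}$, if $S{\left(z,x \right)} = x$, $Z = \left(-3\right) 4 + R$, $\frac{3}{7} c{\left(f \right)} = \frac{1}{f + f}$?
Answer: $\frac{11316}{61} \approx 185.51$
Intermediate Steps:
$c{\left(f \right)} = \frac{7}{6 f}$ ($c{\left(f \right)} = \frac{7}{3 \left(f + f\right)} = \frac{7}{3 \cdot 2 f} = \frac{7 \frac{1}{2 f}}{3} = \frac{7}{6 f}$)
$Z = -10$ ($Z = \left(-3\right) 4 + 2 = -12 + 2 = -10$)
$D = - \frac{30}{61}$ ($D = - \frac{90}{183} = \left(-90\right) \frac{1}{183} = - \frac{30}{61} \approx -0.4918$)
$D - I{\left(-186 \right)} = - \frac{30}{61} - -186 = - \frac{30}{61} + 186 = \frac{11316}{61}$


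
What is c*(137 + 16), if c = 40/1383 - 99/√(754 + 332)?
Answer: 2040/461 - 5049*√1086/362 ≈ -455.21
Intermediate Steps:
c = 40/1383 - 33*√1086/362 (c = 40*(1/1383) - 99*√1086/1086 = 40/1383 - 33*√1086/362 ≈ -2.9752)
c*(137 + 16) = (40/1383 - 33*√1086/362)*(137 + 16) = (40/1383 - 33*√1086/362)*153 = 2040/461 - 5049*√1086/362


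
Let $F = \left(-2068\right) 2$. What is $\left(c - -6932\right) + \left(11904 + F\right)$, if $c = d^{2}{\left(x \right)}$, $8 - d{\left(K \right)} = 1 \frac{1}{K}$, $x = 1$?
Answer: $14749$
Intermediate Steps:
$F = -4136$
$d{\left(K \right)} = 8 - \frac{1}{K}$ ($d{\left(K \right)} = 8 - 1 \frac{1}{K} = 8 - \frac{1}{K}$)
$c = 49$ ($c = \left(8 - 1^{-1}\right)^{2} = \left(8 - 1\right)^{2} = 7^{2} = 49$)
$\left(c - -6932\right) + \left(11904 + F\right) = \left(49 - -6932\right) + \left(11904 - 4136\right) = \left(49 + 6932\right) + 7768 = 6981 + 7768 = 14749$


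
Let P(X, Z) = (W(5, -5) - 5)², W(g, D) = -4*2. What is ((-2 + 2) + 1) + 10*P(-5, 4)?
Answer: 1691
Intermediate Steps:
W(g, D) = -8
P(X, Z) = 169 (P(X, Z) = (-8 - 5)² = (-13)² = 169)
((-2 + 2) + 1) + 10*P(-5, 4) = ((-2 + 2) + 1) + 10*169 = (0 + 1) + 1690 = 1 + 1690 = 1691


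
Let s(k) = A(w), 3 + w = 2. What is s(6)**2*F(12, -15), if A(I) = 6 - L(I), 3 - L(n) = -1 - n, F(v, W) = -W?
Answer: 135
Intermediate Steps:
w = -1 (w = -3 + 2 = -1)
L(n) = 4 + n (L(n) = 3 - (-1 - n) = 3 + (1 + n) = 4 + n)
A(I) = 2 - I (A(I) = 6 - (4 + I) = 6 + (-4 - I) = 2 - I)
s(k) = 3 (s(k) = 2 - 1*(-1) = 2 + 1 = 3)
s(6)**2*F(12, -15) = 3**2*(-1*(-15)) = 9*15 = 135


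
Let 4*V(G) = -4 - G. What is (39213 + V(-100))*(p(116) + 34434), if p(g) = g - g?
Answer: 1351086858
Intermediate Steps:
V(G) = -1 - G/4 (V(G) = (-4 - G)/4 = -1 - G/4)
p(g) = 0
(39213 + V(-100))*(p(116) + 34434) = (39213 + (-1 - ¼*(-100)))*(0 + 34434) = (39213 + (-1 + 25))*34434 = (39213 + 24)*34434 = 39237*34434 = 1351086858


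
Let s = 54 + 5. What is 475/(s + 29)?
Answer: 475/88 ≈ 5.3977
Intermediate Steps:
s = 59
475/(s + 29) = 475/(59 + 29) = 475/88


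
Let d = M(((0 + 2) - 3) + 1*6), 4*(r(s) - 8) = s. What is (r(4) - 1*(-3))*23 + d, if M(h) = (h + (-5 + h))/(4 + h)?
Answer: 2489/9 ≈ 276.56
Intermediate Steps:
r(s) = 8 + s/4
M(h) = (-5 + 2*h)/(4 + h)
d = 5/9 (d = (-5 + 2*(((0 + 2) - 3) + 1*6))/(4 + (((0 + 2) - 3) + 1*6)) = (-5 + 2*((2 - 3) + 6))/(4 + ((2 - 3) + 6)) = (-5 + 2*(-1 + 6))/(4 + (-1 + 6)) = (-5 + 2*5)/(4 + 5) = (-5 + 10)/9 = (1/9)*5 = 5/9 ≈ 0.55556)
(r(4) - 1*(-3))*23 + d = ((8 + (1/4)*4) - 1*(-3))*23 + 5/9 = ((8 + 1) + 3)*23 + 5/9 = (9 + 3)*23 + 5/9 = 12*23 + 5/9 = 276 + 5/9 = 2489/9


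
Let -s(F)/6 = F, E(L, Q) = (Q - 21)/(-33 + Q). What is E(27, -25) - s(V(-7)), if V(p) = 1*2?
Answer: 371/29 ≈ 12.793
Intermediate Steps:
V(p) = 2
E(L, Q) = (-21 + Q)/(-33 + Q)
s(F) = -6*F
E(27, -25) - s(V(-7)) = (-21 - 25)/(-33 - 25) - (-6)*2 = -46/(-58) - 1*(-12) = -1/58*(-46) + 12 = 23/29 + 12 = 371/29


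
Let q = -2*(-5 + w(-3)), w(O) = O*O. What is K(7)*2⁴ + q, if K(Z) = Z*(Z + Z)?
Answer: 1560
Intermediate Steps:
w(O) = O²
q = -8 (q = -2*(-5 + (-3)²) = -2*(-5 + 9) = -2*4 = -8)
K(Z) = 2*Z² (K(Z) = Z*(2*Z) = 2*Z²)
K(7)*2⁴ + q = (2*7²)*2⁴ - 8 = (2*49)*16 - 8 = 98*16 - 8 = 1568 - 8 = 1560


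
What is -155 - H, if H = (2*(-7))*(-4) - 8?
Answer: -203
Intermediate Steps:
H = 48 (H = -14*(-4) - 8 = 56 - 8 = 48)
-155 - H = -155 - 1*48 = -155 - 48 = -203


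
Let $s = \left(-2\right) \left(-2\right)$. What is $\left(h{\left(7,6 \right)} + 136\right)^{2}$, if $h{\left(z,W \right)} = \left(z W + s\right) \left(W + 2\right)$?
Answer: $254016$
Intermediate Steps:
$s = 4$
$h{\left(z,W \right)} = \left(2 + W\right) \left(4 + W z\right)$ ($h{\left(z,W \right)} = \left(z W + 4\right) \left(W + 2\right) = \left(W z + 4\right) \left(2 + W\right) = \left(4 + W z\right) \left(2 + W\right) = \left(2 + W\right) \left(4 + W z\right)$)
$\left(h{\left(7,6 \right)} + 136\right)^{2} = \left(\left(8 + 4 \cdot 6 + 7 \cdot 6^{2} + 2 \cdot 6 \cdot 7\right) + 136\right)^{2} = \left(\left(8 + 24 + 7 \cdot 36 + 84\right) + 136\right)^{2} = \left(\left(8 + 24 + 252 + 84\right) + 136\right)^{2} = \left(368 + 136\right)^{2} = 504^{2} = 254016$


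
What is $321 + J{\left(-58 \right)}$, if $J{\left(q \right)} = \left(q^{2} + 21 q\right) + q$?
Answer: $2409$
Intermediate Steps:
$J{\left(q \right)} = q^{2} + 22 q$
$321 + J{\left(-58 \right)} = 321 - 58 \left(22 - 58\right) = 321 - -2088 = 321 + 2088 = 2409$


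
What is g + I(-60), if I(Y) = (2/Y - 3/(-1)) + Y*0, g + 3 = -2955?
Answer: -88651/30 ≈ -2955.0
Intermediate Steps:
g = -2958 (g = -3 - 2955 = -2958)
I(Y) = 3 + 2/Y (I(Y) = (2/Y - 3*(-1)) + 0 = (2/Y + 3) + 0 = (3 + 2/Y) + 0 = 3 + 2/Y)
g + I(-60) = -2958 + (3 + 2/(-60)) = -2958 + (3 + 2*(-1/60)) = -2958 + (3 - 1/30) = -2958 + 89/30 = -88651/30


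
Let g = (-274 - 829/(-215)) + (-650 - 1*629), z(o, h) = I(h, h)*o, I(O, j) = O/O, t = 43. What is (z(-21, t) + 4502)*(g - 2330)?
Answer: -3737225696/215 ≈ -1.7382e+7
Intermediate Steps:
I(O, j) = 1
z(o, h) = o (z(o, h) = 1*o = o)
g = -333066/215 (g = (-274 - 829*(-1/215)) + (-650 - 629) = (-274 + 829/215) - 1279 = -58081/215 - 1279 = -333066/215 ≈ -1549.1)
(z(-21, t) + 4502)*(g - 2330) = (-21 + 4502)*(-333066/215 - 2330) = 4481*(-834016/215) = -3737225696/215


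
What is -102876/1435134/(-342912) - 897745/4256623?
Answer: -36816835345961101/174565765839565632 ≈ -0.21091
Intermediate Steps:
-102876/1435134/(-342912) - 897745/4256623 = -102876*1/1435134*(-1/342912) - 897745*1/4256623 = -17146/239189*(-1/342912) - 897745/4256623 = 8573/41010389184 - 897745/4256623 = -36816835345961101/174565765839565632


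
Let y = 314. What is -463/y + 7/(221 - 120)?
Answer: -44565/31714 ≈ -1.4052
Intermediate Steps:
-463/y + 7/(221 - 120) = -463/314 + 7/(221 - 120) = -463*1/314 + 7/101 = -463/314 + 7*(1/101) = -463/314 + 7/101 = -44565/31714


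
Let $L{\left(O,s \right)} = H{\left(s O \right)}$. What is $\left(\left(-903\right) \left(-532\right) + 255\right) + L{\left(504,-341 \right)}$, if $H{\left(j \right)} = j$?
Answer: $308787$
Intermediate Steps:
$L{\left(O,s \right)} = O s$ ($L{\left(O,s \right)} = s O = O s$)
$\left(\left(-903\right) \left(-532\right) + 255\right) + L{\left(504,-341 \right)} = \left(\left(-903\right) \left(-532\right) + 255\right) + 504 \left(-341\right) = \left(480396 + 255\right) - 171864 = 480651 - 171864 = 308787$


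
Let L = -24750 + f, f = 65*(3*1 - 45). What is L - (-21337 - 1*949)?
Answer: -5194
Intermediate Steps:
f = -2730 (f = 65*(3 - 45) = 65*(-42) = -2730)
L = -27480 (L = -24750 - 2730 = -27480)
L - (-21337 - 1*949) = -27480 - (-21337 - 1*949) = -27480 - (-21337 - 949) = -27480 - 1*(-22286) = -27480 + 22286 = -5194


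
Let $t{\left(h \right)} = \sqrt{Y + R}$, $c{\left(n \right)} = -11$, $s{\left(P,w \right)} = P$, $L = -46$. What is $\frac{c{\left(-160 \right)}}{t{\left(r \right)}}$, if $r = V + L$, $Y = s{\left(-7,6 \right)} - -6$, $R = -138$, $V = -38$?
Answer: $\frac{11 i \sqrt{139}}{139} \approx 0.93301 i$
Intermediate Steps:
$Y = -1$ ($Y = -7 - -6 = -7 + 6 = -1$)
$r = -84$ ($r = -38 - 46 = -84$)
$t{\left(h \right)} = i \sqrt{139}$ ($t{\left(h \right)} = \sqrt{-1 - 138} = \sqrt{-139} = i \sqrt{139}$)
$\frac{c{\left(-160 \right)}}{t{\left(r \right)}} = - \frac{11}{i \sqrt{139}} = - 11 \left(- \frac{i \sqrt{139}}{139}\right) = \frac{11 i \sqrt{139}}{139}$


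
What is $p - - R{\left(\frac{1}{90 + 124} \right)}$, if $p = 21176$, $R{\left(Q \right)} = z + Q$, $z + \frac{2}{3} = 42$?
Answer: $\frac{13621531}{642} \approx 21217.0$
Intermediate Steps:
$z = \frac{124}{3}$ ($z = - \frac{2}{3} + 42 = \frac{124}{3} \approx 41.333$)
$R{\left(Q \right)} = \frac{124}{3} + Q$
$p - - R{\left(\frac{1}{90 + 124} \right)} = 21176 - - (\frac{124}{3} + \frac{1}{90 + 124}) = 21176 - - (\frac{124}{3} + \frac{1}{214}) = 21176 - \left(-1\right) \frac{26539}{642} = 21176 - - \frac{26539}{642} = 21176 + \frac{26539}{642} = \frac{13621531}{642}$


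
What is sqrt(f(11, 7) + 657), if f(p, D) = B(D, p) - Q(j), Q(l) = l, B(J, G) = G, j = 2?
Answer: 3*sqrt(74) ≈ 25.807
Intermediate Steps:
f(p, D) = -2 + p (f(p, D) = p - 1*2 = p - 2 = -2 + p)
sqrt(f(11, 7) + 657) = sqrt((-2 + 11) + 657) = sqrt(9 + 657) = sqrt(666) = 3*sqrt(74)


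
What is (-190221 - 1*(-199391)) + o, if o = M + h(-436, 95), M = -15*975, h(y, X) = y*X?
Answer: -46875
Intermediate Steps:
h(y, X) = X*y
M = -14625
o = -56045 (o = -14625 + 95*(-436) = -14625 - 41420 = -56045)
(-190221 - 1*(-199391)) + o = (-190221 - 1*(-199391)) - 56045 = (-190221 + 199391) - 56045 = 9170 - 56045 = -46875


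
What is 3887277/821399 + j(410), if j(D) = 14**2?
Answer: 164881481/821399 ≈ 200.73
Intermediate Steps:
j(D) = 196
3887277/821399 + j(410) = 3887277/821399 + 196 = 164881481/821399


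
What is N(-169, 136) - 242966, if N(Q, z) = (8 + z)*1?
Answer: -242822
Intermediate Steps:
N(Q, z) = 8 + z
N(-169, 136) - 242966 = (8 + 136) - 242966 = 144 - 242966 = -242822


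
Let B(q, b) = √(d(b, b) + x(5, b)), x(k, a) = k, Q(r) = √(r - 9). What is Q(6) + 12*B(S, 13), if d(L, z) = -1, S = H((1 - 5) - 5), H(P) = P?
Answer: 24 + I*√3 ≈ 24.0 + 1.732*I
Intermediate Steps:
Q(r) = √(-9 + r)
S = -9 (S = (1 - 5) - 5 = -4 - 5 = -9)
B(q, b) = 2 (B(q, b) = √(-1 + 5) = √4 = 2)
Q(6) + 12*B(S, 13) = √(-9 + 6) + 12*2 = √(-3) + 24 = I*√3 + 24 = 24 + I*√3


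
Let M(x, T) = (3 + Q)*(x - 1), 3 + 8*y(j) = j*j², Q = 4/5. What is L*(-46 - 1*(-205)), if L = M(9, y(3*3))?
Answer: 24168/5 ≈ 4833.6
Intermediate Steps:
Q = ⅘ (Q = 4*(⅕) = ⅘ ≈ 0.80000)
y(j) = -3/8 + j³/8 (y(j) = -3/8 + (j*j²)/8 = -3/8 + j³/8)
M(x, T) = -19/5 + 19*x/5 (M(x, T) = (3 + ⅘)*(x - 1) = 19*(-1 + x)/5 = -19/5 + 19*x/5)
L = 152/5 (L = -19/5 + (19/5)*9 = -19/5 + 171/5 = 152/5 ≈ 30.400)
L*(-46 - 1*(-205)) = 152*(-46 - 1*(-205))/5 = 152*(-46 + 205)/5 = (152/5)*159 = 24168/5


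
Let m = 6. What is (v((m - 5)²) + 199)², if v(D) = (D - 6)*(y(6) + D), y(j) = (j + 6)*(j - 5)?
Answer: 17956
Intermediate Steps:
y(j) = (-5 + j)*(6 + j) (y(j) = (6 + j)*(-5 + j) = (-5 + j)*(6 + j))
v(D) = (-6 + D)*(12 + D) (v(D) = (D - 6)*((-30 + 6 + 6²) + D) = (-6 + D)*((-30 + 6 + 36) + D) = (-6 + D)*(12 + D))
(v((m - 5)²) + 199)² = ((-72 + ((6 - 5)²)² + 6*(6 - 5)²) + 199)² = ((-72 + (1²)² + 6*1²) + 199)² = ((-72 + 1² + 6*1) + 199)² = ((-72 + 1 + 6) + 199)² = (-65 + 199)² = 134² = 17956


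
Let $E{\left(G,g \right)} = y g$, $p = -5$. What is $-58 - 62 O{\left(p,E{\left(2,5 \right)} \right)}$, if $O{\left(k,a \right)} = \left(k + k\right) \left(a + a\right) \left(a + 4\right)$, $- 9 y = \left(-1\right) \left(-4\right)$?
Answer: $- \frac{401498}{81} \approx -4956.8$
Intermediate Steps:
$y = - \frac{4}{9}$ ($y = - \frac{\left(-1\right) \left(-4\right)}{9} = \left(- \frac{1}{9}\right) 4 = - \frac{4}{9} \approx -0.44444$)
$E{\left(G,g \right)} = - \frac{4 g}{9}$
$O{\left(k,a \right)} = 4 a k \left(4 + a\right)$ ($O{\left(k,a \right)} = 2 k 2 a \left(4 + a\right) = 4 a k \left(4 + a\right)$)
$-58 - 62 O{\left(p,E{\left(2,5 \right)} \right)} = -58 - 62 \cdot 4 \left(\left(- \frac{4}{9}\right) 5\right) \left(-5\right) \left(4 - \frac{20}{9}\right) = -58 - 62 \cdot 4 \left(- \frac{20}{9}\right) \left(-5\right) \left(4 - \frac{20}{9}\right) = -58 - 62 \cdot 4 \left(- \frac{20}{9}\right) \left(-5\right) \frac{16}{9} = -58 - \frac{396800}{81} = - \frac{401498}{81}$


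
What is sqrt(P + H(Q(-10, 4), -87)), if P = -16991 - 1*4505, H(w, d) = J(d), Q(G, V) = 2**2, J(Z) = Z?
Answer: I*sqrt(21583) ≈ 146.91*I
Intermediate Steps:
Q(G, V) = 4
H(w, d) = d
P = -21496 (P = -16991 - 4505 = -21496)
sqrt(P + H(Q(-10, 4), -87)) = sqrt(-21496 - 87) = sqrt(-21583) = I*sqrt(21583)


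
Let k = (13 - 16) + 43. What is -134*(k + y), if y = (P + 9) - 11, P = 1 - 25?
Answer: -1876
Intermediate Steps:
P = -24
k = 40 (k = -3 + 43 = 40)
y = -26 (y = (-24 + 9) - 11 = -15 - 11 = -26)
-134*(k + y) = -134*(40 - 26) = -134*14 = -1876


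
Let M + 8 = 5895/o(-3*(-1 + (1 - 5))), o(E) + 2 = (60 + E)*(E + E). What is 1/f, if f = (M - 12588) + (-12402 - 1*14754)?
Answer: -2248/89356601 ≈ -2.5158e-5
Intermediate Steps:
o(E) = -2 + 2*E*(60 + E) (o(E) = -2 + (60 + E)*(E + E) = -2 + (60 + E)*(2*E) = -2 + 2*E*(60 + E))
M = -12089/2248 (M = -8 + 5895/(-2 + 2*(-3*(-1 + (1 - 5)))² + 120*(-3*(-1 + (1 - 5)))) = -8 + 5895/(-2 + 2*(-3*(-1 - 4))² + 120*(-3*(-1 - 4))) = -8 + 5895/(-2 + 2*(-3*(-5))² + 120*(-3*(-5))) = -8 + 5895/(-2 + 2*15² + 120*15) = -8 + 5895/(-2 + 2*225 + 1800) = -8 + 5895/(-2 + 450 + 1800) = -8 + 5895/2248 = -12089/2248 ≈ -5.3777)
f = -89356601/2248 (f = (-12089/2248 - 12588) + (-12402 - 1*14754) = -28309913/2248 + (-12402 - 14754) = -28309913/2248 - 27156 = -89356601/2248 ≈ -39749.)
1/f = 1/(-89356601/2248) = -2248/89356601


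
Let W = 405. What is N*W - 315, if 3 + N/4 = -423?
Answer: -690435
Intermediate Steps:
N = -1704 (N = -12 + 4*(-423) = -12 - 1692 = -1704)
N*W - 315 = -1704*405 - 315 = -690120 - 315 = -690435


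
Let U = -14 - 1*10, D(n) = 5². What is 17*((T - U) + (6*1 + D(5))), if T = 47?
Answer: 1734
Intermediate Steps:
D(n) = 25
U = -24 (U = -14 - 10 = -24)
17*((T - U) + (6*1 + D(5))) = 17*((47 - 1*(-24)) + (6*1 + 25)) = 17*((47 + 24) + (6 + 25)) = 17*(71 + 31) = 17*102 = 1734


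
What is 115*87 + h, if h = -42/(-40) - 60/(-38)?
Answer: 3802899/380 ≈ 10008.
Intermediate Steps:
h = 999/380 (h = -42*(-1/40) - 60*(-1/38) = 21/20 + 30/19 = 999/380 ≈ 2.6289)
115*87 + h = 115*87 + 999/380 = 10005 + 999/380 = 3802899/380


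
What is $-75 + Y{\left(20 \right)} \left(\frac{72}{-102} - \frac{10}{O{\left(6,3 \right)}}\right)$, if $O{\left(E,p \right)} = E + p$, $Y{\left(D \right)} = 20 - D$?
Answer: $-75$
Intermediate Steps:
$-75 + Y{\left(20 \right)} \left(\frac{72}{-102} - \frac{10}{O{\left(6,3 \right)}}\right) = -75 + \left(20 - 20\right) \left(\frac{72}{-102} - \frac{10}{6 + 3}\right) = -75 + \left(20 - 20\right) \left(72 \left(- \frac{1}{102}\right) - \frac{10}{9}\right) = -75 + 0 \left(- \frac{12}{17} - \frac{10}{9}\right) = -75 + 0 \left(- \frac{278}{153}\right) = -75 + 0 = -75$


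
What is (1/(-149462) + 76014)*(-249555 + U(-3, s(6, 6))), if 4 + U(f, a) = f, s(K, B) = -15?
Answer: -1417662454596727/74731 ≈ -1.8970e+10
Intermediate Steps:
U(f, a) = -4 + f
(1/(-149462) + 76014)*(-249555 + U(-3, s(6, 6))) = (1/(-149462) + 76014)*(-249555 + (-4 - 3)) = (-1/149462 + 76014)*(-249555 - 7) = (11361204467/149462)*(-249562) = -1417662454596727/74731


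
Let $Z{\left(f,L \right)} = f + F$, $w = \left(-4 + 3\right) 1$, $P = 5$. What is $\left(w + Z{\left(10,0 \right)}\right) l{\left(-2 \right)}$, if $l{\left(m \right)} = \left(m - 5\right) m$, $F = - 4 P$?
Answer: $-154$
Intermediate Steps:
$w = -1$ ($w = \left(-1\right) 1 = -1$)
$F = -20$ ($F = \left(-4\right) 5 = -20$)
$Z{\left(f,L \right)} = -20 + f$ ($Z{\left(f,L \right)} = f - 20 = -20 + f$)
$l{\left(m \right)} = m \left(-5 + m\right)$ ($l{\left(m \right)} = \left(-5 + m\right) m = m \left(-5 + m\right)$)
$\left(w + Z{\left(10,0 \right)}\right) l{\left(-2 \right)} = \left(-1 + \left(-20 + 10\right)\right) \left(- 2 \left(-5 - 2\right)\right) = \left(-1 - 10\right) \left(\left(-2\right) \left(-7\right)\right) = \left(-11\right) 14 = -154$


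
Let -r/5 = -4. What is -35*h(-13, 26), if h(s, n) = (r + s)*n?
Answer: -6370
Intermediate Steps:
r = 20 (r = -5*(-4) = 20)
h(s, n) = n*(20 + s) (h(s, n) = (20 + s)*n = n*(20 + s))
-35*h(-13, 26) = -910*(20 - 13) = -910*7 = -35*182 = -6370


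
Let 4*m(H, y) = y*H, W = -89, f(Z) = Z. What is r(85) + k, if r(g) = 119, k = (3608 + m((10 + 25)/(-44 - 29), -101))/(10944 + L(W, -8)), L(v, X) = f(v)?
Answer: 378246611/3169660 ≈ 119.33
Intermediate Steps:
L(v, X) = v
m(H, y) = H*y/4 (m(H, y) = (y*H)/4 = (H*y)/4 = H*y/4)
k = 1057071/3169660 (k = (3608 + (¼)*((10 + 25)/(-44 - 29))*(-101))/(10944 - 89) = (3608 + (¼)*(35/(-73))*(-101))/10855 = (3608 + (¼)*(35*(-1/73))*(-101))*(1/10855) = (3608 + (¼)*(-35/73)*(-101))*(1/10855) = (3608 + 3535/292)*(1/10855) = (1057071/292)*(1/10855) = 1057071/3169660 ≈ 0.33350)
r(85) + k = 119 + 1057071/3169660 = 378246611/3169660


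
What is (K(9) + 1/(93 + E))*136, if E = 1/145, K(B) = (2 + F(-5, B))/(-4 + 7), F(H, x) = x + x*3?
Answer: 34877404/20229 ≈ 1724.1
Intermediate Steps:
F(H, x) = 4*x (F(H, x) = x + 3*x = 4*x)
K(B) = ⅔ + 4*B/3 (K(B) = (2 + 4*B)/(-4 + 7) = (2 + 4*B)/3 = (2 + 4*B)*(⅓) = ⅔ + 4*B/3)
E = 1/145 ≈ 0.0068966
(K(9) + 1/(93 + E))*136 = ((⅔ + (4/3)*9) + 1/(93 + 1/145))*136 = ((⅔ + 12) + 1/(13486/145))*136 = (38/3 + 145/13486)*136 = (512903/40458)*136 = 34877404/20229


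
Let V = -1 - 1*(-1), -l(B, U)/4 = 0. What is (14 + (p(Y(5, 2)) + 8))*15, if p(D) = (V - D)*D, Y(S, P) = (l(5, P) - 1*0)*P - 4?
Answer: 90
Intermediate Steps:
l(B, U) = 0 (l(B, U) = -4*0 = 0)
V = 0 (V = -1 + 1 = 0)
Y(S, P) = -4 (Y(S, P) = (0 - 1*0)*P - 4 = (0 + 0)*P - 4 = 0*P - 4 = 0 - 4 = -4)
p(D) = -D**2 (p(D) = (0 - D)*D = (-D)*D = -D**2)
(14 + (p(Y(5, 2)) + 8))*15 = (14 + (-1*(-4)**2 + 8))*15 = (14 + (-1*16 + 8))*15 = (14 + (-16 + 8))*15 = (14 - 8)*15 = 6*15 = 90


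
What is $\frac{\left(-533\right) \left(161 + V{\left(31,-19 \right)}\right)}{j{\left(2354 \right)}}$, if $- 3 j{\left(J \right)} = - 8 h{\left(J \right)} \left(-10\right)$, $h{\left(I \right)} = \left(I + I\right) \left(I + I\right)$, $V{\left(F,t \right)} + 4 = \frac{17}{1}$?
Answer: $\frac{139113}{886610560} \approx 0.0001569$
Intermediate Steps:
$V{\left(F,t \right)} = 13$ ($V{\left(F,t \right)} = -4 + \frac{17}{1} = -4 + 17 \cdot 1 = -4 + 17 = 13$)
$h{\left(I \right)} = 4 I^{2}$ ($h{\left(I \right)} = 2 I 2 I = 4 I^{2}$)
$j{\left(J \right)} = - \frac{320 J^{2}}{3}$ ($j{\left(J \right)} = - \frac{- 8 \cdot 4 J^{2} \left(-10\right)}{3} = - \frac{- 32 J^{2} \left(-10\right)}{3} = - \frac{320 J^{2}}{3}$)
$\frac{\left(-533\right) \left(161 + V{\left(31,-19 \right)}\right)}{j{\left(2354 \right)}} = \frac{\left(-533\right) \left(161 + 13\right)}{\left(- \frac{320}{3}\right) 2354^{2}} = \frac{\left(-533\right) 174}{\left(- \frac{320}{3}\right) 5541316} = - \frac{92742}{- \frac{1773221120}{3}} = \left(-92742\right) \left(- \frac{3}{1773221120}\right) = \frac{139113}{886610560}$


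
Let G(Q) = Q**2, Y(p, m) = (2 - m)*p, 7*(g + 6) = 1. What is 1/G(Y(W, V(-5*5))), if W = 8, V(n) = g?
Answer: 49/193600 ≈ 0.00025310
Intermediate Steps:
g = -41/7 (g = -6 + (1/7)*1 = -6 + 1/7 = -41/7 ≈ -5.8571)
V(n) = -41/7
Y(p, m) = p*(2 - m)
1/G(Y(W, V(-5*5))) = 1/((8*(2 - 1*(-41/7)))**2) = 1/((8*(2 + 41/7))**2) = 1/((8*(55/7))**2) = 1/((440/7)**2) = 1/(193600/49) = 49/193600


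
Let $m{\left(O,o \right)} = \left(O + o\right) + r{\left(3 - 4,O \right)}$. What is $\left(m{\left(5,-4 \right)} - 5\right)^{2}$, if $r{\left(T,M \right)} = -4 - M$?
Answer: $169$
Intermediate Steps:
$m{\left(O,o \right)} = -4 + o$ ($m{\left(O,o \right)} = \left(O + o\right) - \left(4 + O\right) = -4 + o$)
$\left(m{\left(5,-4 \right)} - 5\right)^{2} = \left(\left(-4 - 4\right) - 5\right)^{2} = \left(-8 - 5\right)^{2} = \left(-13\right)^{2} = 169$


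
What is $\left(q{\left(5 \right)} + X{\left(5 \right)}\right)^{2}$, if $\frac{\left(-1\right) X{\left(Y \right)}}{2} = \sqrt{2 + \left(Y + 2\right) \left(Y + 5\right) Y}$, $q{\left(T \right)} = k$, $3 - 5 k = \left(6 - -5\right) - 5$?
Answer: $\frac{35209}{25} + \frac{48 \sqrt{22}}{5} \approx 1453.4$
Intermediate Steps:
$k = - \frac{3}{5}$ ($k = \frac{3}{5} - \frac{\left(6 - -5\right) - 5}{5} = \frac{3}{5} - \frac{\left(6 + 5\right) - 5}{5} = \frac{3}{5} - \frac{11 - 5}{5} = \frac{3}{5} - \frac{6}{5} = - \frac{3}{5} \approx -0.6$)
$q{\left(T \right)} = - \frac{3}{5}$
$X{\left(Y \right)} = - 2 \sqrt{2 + Y \left(2 + Y\right) \left(5 + Y\right)}$ ($X{\left(Y \right)} = - 2 \sqrt{2 + \left(Y + 2\right) \left(Y + 5\right) Y} = - 2 \sqrt{2 + \left(2 + Y\right) \left(5 + Y\right) Y} = - 2 \sqrt{2 + Y \left(2 + Y\right) \left(5 + Y\right)}$)
$\left(q{\left(5 \right)} + X{\left(5 \right)}\right)^{2} = \left(- \frac{3}{5} - 2 \sqrt{2 + 5^{3} + 7 \cdot 5^{2} + 10 \cdot 5}\right)^{2} = \left(- \frac{3}{5} - 2 \sqrt{2 + 125 + 7 \cdot 25 + 50}\right)^{2} = \left(- \frac{3}{5} - 2 \sqrt{2 + 125 + 175 + 50}\right)^{2} = \left(- \frac{3}{5} - 2 \sqrt{352}\right)^{2} = \left(- \frac{3}{5} - 2 \cdot 4 \sqrt{22}\right)^{2} = \left(- \frac{3}{5} - 8 \sqrt{22}\right)^{2}$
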